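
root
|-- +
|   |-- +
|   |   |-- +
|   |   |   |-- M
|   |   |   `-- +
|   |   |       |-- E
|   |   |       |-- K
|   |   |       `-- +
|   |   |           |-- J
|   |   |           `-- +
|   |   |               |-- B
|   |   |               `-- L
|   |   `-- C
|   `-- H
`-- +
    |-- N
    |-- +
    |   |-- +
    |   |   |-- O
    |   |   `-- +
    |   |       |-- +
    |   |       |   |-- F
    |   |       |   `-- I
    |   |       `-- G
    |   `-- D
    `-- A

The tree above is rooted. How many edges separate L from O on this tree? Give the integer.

11

The MRCA of L and O is the root of the tree.
From L up to that node: 7 branches. From O up to the same node: 4 branches. Total: 7 + 4 = 11.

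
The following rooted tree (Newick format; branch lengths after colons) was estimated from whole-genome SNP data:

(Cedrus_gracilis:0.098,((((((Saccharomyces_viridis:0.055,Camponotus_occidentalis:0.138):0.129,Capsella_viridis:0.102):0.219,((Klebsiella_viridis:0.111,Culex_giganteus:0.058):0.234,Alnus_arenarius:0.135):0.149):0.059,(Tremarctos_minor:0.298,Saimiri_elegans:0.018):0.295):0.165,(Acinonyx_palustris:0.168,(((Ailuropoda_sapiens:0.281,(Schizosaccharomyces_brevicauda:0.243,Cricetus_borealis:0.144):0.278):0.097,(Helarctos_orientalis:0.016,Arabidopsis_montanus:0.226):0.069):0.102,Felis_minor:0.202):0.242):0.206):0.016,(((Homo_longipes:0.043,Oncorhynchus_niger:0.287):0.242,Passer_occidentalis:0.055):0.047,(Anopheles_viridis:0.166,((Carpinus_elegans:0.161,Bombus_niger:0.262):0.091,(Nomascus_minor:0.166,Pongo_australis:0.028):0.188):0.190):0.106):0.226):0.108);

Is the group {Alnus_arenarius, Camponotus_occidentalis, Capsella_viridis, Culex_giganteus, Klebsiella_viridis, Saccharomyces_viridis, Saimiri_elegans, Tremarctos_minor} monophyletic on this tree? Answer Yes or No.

The most recent common ancestor of these taxa subtends ((((Saccharomyces_viridis,Camponotus_occidentalis),Capsella_viridis),((Klebsiella_viridis,Culex_giganteus),Alnus_arenarius)),(Tremarctos_minor,Saimiri_elegans)).
That clade has exactly 8 tips — every listed taxon and nothing else — so the group is monophyletic.

Yes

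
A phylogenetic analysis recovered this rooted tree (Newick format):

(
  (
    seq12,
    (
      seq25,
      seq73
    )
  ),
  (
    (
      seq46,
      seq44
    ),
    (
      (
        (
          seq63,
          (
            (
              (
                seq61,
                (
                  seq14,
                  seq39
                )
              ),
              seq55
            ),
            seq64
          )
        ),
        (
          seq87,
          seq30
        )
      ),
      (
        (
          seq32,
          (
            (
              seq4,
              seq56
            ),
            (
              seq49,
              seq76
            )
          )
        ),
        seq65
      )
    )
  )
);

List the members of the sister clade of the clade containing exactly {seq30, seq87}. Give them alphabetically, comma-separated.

The clade containing exactly {seq30, seq87} attaches to the tree at the node subtending ((seq63,(((seq61,(seq14,seq39)),seq55),seq64)),(seq87,seq30)).
The other lineage descending from that same node — the sister group — is (seq63,(((seq61,(seq14,seq39)),seq55),seq64)); its 6 tips in alphabetical order are the answer.

seq14, seq39, seq55, seq61, seq63, seq64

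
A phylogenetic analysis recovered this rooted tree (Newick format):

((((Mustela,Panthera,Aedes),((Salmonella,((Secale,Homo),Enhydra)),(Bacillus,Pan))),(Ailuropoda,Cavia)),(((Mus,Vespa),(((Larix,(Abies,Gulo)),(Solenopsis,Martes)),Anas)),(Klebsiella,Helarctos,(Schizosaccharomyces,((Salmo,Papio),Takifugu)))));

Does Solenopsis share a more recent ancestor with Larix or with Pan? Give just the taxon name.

The MRCA of Solenopsis and Larix subtends ((Larix,(Abies,Gulo)),(Solenopsis,Martes)) (5 taxa).
The MRCA of Solenopsis and Pan is the root, subtending the entire tree (25 taxa).
The first is nested inside the second, so Solenopsis shares a more recent common ancestor with Larix.

Larix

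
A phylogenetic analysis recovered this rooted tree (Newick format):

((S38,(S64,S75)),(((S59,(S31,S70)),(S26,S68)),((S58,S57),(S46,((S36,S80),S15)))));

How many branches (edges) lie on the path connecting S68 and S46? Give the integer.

6

The MRCA of S68 and S46 is the node subtending (((S59,(S31,S70)),(S26,S68)),((S58,S57),(S46,((S36,S80),S15)))).
From S68 up to that node: 3 branches. From S46 up to the same node: 3 branches. Total: 3 + 3 = 6.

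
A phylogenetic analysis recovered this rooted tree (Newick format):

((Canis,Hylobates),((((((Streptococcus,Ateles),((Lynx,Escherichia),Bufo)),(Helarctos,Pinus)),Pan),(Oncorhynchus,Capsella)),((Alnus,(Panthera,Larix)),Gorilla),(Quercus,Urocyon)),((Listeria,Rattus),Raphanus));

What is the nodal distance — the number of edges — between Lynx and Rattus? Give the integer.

The MRCA of Lynx and Rattus is the root of the tree.
From Lynx up to that node: 8 branches. From Rattus up to the same node: 3 branches. Total: 8 + 3 = 11.

11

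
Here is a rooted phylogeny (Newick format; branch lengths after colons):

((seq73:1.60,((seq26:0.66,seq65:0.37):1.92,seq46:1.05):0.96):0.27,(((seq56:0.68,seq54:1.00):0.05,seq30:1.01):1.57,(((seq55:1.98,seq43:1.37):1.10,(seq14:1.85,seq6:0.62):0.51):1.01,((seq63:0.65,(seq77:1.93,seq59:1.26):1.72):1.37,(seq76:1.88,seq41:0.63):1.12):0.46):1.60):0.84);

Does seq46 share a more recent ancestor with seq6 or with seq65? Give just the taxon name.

seq65

The MRCA of seq46 and seq65 subtends ((seq26,seq65),seq46) (3 taxa).
The MRCA of seq46 and seq6 is the root, subtending the entire tree (16 taxa).
The first is nested inside the second, so seq46 shares a more recent common ancestor with seq65.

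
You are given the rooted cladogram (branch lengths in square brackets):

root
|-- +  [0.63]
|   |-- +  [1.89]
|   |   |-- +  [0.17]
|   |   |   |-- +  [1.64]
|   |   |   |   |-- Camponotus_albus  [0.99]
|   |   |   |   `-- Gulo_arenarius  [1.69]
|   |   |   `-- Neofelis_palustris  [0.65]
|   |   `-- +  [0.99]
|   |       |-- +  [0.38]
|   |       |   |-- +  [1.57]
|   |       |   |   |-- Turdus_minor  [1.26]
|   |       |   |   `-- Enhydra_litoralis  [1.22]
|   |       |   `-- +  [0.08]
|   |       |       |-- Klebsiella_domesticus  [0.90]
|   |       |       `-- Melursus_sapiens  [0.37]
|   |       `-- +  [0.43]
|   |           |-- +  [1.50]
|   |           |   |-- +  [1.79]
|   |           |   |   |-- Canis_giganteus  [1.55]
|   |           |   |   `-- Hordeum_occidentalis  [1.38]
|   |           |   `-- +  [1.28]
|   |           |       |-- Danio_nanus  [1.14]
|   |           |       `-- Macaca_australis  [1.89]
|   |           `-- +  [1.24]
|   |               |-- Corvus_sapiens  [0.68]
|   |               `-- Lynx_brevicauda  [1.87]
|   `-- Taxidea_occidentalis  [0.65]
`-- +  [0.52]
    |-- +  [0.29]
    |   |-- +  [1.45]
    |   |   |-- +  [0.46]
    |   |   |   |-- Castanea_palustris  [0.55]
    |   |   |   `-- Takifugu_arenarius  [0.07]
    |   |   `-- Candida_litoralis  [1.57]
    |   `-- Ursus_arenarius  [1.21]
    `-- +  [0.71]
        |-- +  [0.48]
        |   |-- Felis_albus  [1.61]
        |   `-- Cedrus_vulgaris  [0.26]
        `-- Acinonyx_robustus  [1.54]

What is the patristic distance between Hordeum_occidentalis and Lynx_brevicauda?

The path runs Hordeum_occidentalis → … → MRCA → … → Lynx_brevicauda; the MRCA is the node subtending (((Canis_giganteus,Hordeum_occidentalis),(Danio_nanus,Macaca_australis)),(Corvus_sapiens,Lynx_brevicauda)).
Branch lengths along that path: 1.38 + 1.79 + 1.50 + 1.24 + 1.87 = 7.78.

7.78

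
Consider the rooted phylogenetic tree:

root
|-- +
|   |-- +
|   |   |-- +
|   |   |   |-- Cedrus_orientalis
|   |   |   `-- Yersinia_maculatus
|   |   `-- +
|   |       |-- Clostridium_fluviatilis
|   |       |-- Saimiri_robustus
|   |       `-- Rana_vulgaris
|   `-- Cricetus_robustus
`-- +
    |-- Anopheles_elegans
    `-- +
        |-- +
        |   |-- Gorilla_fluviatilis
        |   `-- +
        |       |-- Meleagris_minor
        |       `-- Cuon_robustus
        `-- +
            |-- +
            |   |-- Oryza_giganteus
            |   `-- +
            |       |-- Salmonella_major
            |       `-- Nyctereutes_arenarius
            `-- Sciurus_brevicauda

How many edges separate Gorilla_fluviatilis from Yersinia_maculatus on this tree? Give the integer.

8

The MRCA of Gorilla_fluviatilis and Yersinia_maculatus is the root of the tree.
From Gorilla_fluviatilis up to that node: 4 branches. From Yersinia_maculatus up to the same node: 4 branches. Total: 4 + 4 = 8.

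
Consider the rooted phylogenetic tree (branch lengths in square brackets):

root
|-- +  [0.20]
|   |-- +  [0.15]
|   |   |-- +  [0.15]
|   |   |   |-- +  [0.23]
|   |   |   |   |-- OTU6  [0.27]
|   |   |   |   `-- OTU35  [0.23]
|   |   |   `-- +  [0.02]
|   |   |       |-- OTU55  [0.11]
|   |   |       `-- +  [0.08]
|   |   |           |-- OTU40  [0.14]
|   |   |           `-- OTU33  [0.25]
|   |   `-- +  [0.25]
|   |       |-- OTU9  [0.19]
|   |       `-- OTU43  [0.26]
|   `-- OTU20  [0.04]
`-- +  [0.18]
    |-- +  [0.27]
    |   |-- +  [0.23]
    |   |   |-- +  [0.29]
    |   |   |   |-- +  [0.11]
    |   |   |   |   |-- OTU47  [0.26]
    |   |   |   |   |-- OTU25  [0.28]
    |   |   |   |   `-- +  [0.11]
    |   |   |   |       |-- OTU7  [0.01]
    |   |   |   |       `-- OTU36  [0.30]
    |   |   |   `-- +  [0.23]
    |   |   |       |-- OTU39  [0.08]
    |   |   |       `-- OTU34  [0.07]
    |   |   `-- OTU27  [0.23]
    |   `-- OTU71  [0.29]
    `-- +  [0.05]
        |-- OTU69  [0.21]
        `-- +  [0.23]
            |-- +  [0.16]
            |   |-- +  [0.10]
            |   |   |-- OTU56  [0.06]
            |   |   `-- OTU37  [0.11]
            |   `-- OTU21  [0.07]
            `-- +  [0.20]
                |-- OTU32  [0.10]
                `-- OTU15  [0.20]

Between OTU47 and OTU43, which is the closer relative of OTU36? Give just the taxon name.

OTU47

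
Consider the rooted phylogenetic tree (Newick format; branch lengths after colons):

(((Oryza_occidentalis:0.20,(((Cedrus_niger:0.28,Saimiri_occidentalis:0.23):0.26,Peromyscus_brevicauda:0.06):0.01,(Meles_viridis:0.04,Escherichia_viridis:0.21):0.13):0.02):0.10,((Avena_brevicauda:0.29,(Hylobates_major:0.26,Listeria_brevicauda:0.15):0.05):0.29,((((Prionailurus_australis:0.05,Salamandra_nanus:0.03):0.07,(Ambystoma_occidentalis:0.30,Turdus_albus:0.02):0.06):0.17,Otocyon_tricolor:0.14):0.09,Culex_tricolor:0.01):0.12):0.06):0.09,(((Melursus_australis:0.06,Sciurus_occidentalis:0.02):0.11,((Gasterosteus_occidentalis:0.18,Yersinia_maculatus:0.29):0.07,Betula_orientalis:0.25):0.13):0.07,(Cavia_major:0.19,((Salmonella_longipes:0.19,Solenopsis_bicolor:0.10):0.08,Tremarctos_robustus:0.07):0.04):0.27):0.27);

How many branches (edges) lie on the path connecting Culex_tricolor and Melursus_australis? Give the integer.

8

The MRCA of Culex_tricolor and Melursus_australis is the root of the tree.
From Culex_tricolor up to that node: 4 branches. From Melursus_australis up to the same node: 4 branches. Total: 4 + 4 = 8.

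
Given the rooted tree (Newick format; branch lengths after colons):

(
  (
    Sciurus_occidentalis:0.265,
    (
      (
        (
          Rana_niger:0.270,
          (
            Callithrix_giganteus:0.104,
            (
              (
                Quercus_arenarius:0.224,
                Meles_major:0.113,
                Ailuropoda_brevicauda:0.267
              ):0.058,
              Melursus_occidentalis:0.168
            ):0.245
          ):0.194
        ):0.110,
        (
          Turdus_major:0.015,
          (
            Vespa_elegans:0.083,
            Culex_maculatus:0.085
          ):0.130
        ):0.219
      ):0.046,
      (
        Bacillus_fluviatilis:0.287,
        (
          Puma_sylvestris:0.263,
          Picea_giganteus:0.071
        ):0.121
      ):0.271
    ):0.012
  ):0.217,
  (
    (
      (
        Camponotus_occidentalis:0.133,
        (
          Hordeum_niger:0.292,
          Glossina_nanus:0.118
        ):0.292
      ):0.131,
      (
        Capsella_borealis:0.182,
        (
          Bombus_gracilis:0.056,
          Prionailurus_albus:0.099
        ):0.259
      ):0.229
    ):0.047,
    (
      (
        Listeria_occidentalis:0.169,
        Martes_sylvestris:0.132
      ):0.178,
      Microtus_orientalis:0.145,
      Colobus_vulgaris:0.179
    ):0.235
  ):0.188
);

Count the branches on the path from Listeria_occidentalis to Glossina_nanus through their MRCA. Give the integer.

The MRCA of Listeria_occidentalis and Glossina_nanus is the node subtending (((Camponotus_occidentalis,(Hordeum_niger,Glossina_nanus)),(Capsella_borealis,(Bombus_gracilis,Prionailurus_albus))),((Listeria_occidentalis,Martes_sylvestris),Microtus_orientalis,Colobus_vulgaris)).
From Listeria_occidentalis up to that node: 3 branches. From Glossina_nanus up to the same node: 4 branches. Total: 3 + 4 = 7.

7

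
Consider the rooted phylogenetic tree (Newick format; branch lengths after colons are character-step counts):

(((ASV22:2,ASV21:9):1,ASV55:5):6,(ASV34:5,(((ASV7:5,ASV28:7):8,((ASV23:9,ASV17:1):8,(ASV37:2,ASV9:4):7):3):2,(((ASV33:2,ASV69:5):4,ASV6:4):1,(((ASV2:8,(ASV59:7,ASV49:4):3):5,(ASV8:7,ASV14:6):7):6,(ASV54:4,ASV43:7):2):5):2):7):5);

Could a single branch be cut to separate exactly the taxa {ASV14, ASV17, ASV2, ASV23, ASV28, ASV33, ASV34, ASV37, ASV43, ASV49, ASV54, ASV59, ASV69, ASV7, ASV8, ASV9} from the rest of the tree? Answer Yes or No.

The MRCA of the listed taxa subtends (ASV34,(((ASV7,ASV28),((ASV23,ASV17),(ASV37,ASV9))),(((ASV33,ASV69),ASV6),(((ASV2,(ASV59,ASV49)),(ASV8,ASV14)),(ASV54,ASV43))))).
That clade also contains ASV6, which is not in the proposed group, so the group is not monophyletic.

No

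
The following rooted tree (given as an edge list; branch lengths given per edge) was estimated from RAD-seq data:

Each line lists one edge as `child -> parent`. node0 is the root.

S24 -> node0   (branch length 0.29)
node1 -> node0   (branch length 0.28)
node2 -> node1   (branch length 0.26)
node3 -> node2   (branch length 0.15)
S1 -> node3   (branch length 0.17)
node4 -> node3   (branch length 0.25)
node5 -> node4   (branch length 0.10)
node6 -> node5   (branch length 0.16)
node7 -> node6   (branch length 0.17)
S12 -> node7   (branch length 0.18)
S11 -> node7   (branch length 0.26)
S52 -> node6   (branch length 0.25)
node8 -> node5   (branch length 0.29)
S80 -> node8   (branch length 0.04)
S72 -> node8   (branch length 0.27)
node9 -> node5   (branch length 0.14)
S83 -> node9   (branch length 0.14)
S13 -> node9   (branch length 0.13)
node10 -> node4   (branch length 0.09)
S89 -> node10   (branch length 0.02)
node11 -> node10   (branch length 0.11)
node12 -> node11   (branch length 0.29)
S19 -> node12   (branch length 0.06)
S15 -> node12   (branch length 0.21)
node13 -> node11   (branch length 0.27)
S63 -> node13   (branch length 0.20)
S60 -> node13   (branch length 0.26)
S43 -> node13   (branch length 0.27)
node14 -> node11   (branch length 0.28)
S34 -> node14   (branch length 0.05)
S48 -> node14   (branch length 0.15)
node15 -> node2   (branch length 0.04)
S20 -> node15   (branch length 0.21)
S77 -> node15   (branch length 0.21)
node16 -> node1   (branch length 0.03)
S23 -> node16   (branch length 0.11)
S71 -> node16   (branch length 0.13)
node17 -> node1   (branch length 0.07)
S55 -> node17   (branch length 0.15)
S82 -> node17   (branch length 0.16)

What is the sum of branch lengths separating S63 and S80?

The path runs S63 → … → MRCA → … → S80; the MRCA is the node subtending ((((S12,S11),S52),(S80,S72),(S83,S13)),(S89,((S19,S15),(S63,S60,S43),(S34,S48)))).
Branch lengths along that path: 0.20 + 0.27 + 0.11 + 0.09 + 0.10 + 0.29 + 0.04 = 1.10.

1.10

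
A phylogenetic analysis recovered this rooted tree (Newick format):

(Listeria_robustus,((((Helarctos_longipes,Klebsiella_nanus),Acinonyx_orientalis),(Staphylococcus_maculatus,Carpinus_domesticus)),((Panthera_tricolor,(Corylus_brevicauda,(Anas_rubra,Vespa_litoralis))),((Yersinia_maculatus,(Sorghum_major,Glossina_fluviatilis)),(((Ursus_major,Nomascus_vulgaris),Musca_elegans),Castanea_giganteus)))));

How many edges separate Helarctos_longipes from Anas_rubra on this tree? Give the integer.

9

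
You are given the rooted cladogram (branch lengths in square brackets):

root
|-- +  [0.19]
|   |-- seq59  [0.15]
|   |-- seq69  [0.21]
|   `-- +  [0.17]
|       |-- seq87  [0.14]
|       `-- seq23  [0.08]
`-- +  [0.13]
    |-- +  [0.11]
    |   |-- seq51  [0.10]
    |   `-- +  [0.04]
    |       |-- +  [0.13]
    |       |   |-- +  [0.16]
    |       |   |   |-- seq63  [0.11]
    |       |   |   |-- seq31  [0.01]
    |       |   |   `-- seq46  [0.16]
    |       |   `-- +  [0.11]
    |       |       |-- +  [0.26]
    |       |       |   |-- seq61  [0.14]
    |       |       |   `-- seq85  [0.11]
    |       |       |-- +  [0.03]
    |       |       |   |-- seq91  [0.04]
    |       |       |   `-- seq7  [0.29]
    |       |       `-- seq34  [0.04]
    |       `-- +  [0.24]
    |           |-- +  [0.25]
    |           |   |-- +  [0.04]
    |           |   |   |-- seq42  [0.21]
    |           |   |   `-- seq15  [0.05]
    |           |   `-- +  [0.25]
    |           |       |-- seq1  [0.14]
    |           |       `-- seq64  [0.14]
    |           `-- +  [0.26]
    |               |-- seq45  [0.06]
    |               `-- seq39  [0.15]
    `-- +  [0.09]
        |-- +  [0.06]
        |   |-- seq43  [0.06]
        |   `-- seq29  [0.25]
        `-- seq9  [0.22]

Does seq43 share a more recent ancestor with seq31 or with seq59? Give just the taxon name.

The MRCA of seq43 and seq31 subtends ((seq51,(((seq63,seq31,seq46),((seq61,seq85),(seq91,seq7),seq34)),(((seq42,seq15),(seq1,seq64)),(seq45,seq39)))),((seq43,seq29),seq9)) (18 taxa).
The MRCA of seq43 and seq59 is the root, subtending the entire tree (22 taxa).
The first is nested inside the second, so seq43 shares a more recent common ancestor with seq31.

seq31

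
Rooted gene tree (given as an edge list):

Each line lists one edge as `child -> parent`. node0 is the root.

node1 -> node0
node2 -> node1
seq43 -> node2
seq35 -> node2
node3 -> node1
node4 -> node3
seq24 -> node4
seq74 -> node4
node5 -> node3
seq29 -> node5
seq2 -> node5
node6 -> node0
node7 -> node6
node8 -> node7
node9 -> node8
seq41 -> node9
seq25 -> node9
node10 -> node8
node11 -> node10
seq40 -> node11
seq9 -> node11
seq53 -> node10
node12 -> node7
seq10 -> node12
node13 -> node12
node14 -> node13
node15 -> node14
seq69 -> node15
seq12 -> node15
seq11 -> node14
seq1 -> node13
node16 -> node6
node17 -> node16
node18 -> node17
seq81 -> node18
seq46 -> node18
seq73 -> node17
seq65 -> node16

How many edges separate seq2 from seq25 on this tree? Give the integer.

The MRCA of seq2 and seq25 is the root of the tree.
From seq2 up to that node: 4 branches. From seq25 up to the same node: 5 branches. Total: 4 + 5 = 9.

9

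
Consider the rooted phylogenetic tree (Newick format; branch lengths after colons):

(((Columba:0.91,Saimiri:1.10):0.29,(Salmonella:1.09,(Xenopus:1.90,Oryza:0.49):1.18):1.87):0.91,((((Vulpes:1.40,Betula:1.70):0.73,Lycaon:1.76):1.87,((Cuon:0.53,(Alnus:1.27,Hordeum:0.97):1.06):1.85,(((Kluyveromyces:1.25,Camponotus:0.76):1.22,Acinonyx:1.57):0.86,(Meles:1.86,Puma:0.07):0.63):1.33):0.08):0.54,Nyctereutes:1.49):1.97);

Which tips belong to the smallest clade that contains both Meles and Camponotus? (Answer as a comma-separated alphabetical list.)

Acinonyx, Camponotus, Kluyveromyces, Meles, Puma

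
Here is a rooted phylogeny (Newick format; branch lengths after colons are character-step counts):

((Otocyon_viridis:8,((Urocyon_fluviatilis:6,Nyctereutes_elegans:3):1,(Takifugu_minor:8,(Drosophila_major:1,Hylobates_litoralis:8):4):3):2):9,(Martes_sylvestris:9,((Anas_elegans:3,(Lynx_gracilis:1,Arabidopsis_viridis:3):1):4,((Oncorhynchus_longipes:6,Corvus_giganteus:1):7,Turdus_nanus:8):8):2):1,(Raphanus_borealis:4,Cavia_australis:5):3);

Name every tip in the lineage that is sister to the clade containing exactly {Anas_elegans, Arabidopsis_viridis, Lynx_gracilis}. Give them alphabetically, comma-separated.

The clade containing exactly {Anas_elegans, Arabidopsis_viridis, Lynx_gracilis} attaches to the tree at the node subtending ((Anas_elegans,(Lynx_gracilis,Arabidopsis_viridis)),((Oncorhynchus_longipes,Corvus_giganteus),Turdus_nanus)).
The other lineage descending from that same node — the sister group — is ((Oncorhynchus_longipes,Corvus_giganteus),Turdus_nanus); its 3 tips in alphabetical order are the answer.

Corvus_giganteus, Oncorhynchus_longipes, Turdus_nanus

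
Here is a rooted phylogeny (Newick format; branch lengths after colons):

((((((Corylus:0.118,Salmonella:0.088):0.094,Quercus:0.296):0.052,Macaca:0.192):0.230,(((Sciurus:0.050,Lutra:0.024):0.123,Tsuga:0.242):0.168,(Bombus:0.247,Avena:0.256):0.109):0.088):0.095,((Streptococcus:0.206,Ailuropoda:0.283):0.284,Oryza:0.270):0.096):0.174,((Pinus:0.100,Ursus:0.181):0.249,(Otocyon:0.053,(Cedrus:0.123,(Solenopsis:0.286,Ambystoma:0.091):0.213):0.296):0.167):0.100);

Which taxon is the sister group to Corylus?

Salmonella

Corylus attaches to the tree at the node subtending (Corylus,Salmonella).
The other lineage descending from that same node — the sister group — is the single tip Salmonella.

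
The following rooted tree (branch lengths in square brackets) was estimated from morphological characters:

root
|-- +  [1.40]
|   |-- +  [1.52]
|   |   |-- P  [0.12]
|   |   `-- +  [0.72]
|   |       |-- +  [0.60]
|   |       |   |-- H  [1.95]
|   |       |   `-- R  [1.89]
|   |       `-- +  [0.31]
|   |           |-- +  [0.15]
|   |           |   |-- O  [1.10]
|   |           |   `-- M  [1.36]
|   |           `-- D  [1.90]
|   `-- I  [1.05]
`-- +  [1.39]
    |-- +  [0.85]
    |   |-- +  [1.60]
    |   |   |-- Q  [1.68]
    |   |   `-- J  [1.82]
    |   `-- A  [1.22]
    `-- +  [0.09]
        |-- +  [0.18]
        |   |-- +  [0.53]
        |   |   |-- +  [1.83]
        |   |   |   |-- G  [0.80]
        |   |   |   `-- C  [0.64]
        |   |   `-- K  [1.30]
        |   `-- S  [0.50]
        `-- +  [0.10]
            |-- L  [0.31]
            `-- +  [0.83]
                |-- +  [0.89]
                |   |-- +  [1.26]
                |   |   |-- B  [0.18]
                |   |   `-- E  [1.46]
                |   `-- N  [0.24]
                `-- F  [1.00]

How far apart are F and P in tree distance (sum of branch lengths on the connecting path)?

The path runs F → … → MRCA → … → P; the MRCA is the root of the tree.
Branch lengths along that path: 1.00 + 0.83 + 0.10 + 0.09 + 1.39 + 1.40 + 1.52 + 0.12 = 6.45.

6.45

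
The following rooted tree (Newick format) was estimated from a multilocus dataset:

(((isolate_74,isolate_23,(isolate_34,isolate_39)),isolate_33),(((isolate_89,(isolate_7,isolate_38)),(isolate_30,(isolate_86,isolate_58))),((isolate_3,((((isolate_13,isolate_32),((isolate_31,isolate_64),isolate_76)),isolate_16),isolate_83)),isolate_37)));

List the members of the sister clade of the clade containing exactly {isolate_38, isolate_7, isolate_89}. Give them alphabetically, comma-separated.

isolate_30, isolate_58, isolate_86

The clade containing exactly {isolate_38, isolate_7, isolate_89} attaches to the tree at the node subtending ((isolate_89,(isolate_7,isolate_38)),(isolate_30,(isolate_86,isolate_58))).
The other lineage descending from that same node — the sister group — is (isolate_30,(isolate_86,isolate_58)); its 3 tips in alphabetical order are the answer.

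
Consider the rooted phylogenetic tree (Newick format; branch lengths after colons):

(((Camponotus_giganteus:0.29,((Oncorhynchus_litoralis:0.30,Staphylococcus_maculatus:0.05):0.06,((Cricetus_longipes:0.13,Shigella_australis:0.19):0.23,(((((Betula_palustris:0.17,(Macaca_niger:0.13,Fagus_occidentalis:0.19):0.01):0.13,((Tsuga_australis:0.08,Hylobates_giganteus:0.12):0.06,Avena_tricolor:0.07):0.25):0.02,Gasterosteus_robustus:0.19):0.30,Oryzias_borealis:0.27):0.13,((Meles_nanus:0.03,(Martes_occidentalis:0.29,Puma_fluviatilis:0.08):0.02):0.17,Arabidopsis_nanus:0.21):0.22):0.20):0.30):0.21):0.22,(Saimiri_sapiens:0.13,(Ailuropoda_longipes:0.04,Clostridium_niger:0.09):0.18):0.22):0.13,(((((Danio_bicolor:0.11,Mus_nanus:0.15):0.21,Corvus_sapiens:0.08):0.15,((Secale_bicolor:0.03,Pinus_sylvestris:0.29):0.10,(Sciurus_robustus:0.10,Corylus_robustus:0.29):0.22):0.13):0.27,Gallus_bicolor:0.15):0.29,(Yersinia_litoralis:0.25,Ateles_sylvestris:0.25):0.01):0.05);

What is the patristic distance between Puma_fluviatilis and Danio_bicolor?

The path runs Puma_fluviatilis → … → MRCA → … → Danio_bicolor; the MRCA is the root of the tree.
Branch lengths along that path: 0.08 + 0.02 + 0.17 + 0.22 + 0.20 + 0.30 + 0.21 + 0.22 + 0.13 + 0.05 + 0.29 + 0.27 + 0.15 + 0.21 + 0.11 = 2.63.

2.63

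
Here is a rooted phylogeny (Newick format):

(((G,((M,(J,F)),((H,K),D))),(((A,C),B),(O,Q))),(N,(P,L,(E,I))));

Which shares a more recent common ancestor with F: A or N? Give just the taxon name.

A

The MRCA of F and A subtends ((G,((M,(J,F)),((H,K),D))),(((A,C),B),(O,Q))) (12 taxa).
The MRCA of F and N is the root, subtending the entire tree (17 taxa).
The first is nested inside the second, so F shares a more recent common ancestor with A.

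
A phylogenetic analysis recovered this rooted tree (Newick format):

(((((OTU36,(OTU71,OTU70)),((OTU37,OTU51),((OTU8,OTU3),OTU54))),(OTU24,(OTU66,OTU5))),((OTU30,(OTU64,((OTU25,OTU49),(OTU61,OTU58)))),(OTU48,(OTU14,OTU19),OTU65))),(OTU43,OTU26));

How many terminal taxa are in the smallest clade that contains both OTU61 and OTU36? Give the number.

The MRCA of OTU61 and OTU36 is the node subtending ((((OTU36,(OTU71,OTU70)),((OTU37,OTU51),((OTU8,OTU3),OTU54))),(OTU24,(OTU66,OTU5))),((OTU30,(OTU64,((OTU25,OTU49),(OTU61,OTU58)))),(OTU48,(OTU14,OTU19),OTU65))).
That clade contains 21 terminal taxa: OTU14, OTU19, OTU24, OTU25, OTU3, OTU30, OTU36, OTU37, OTU48, OTU49, OTU5, OTU51, OTU54, OTU58, OTU61, OTU64, OTU65, OTU66, OTU70, OTU71, OTU8.

21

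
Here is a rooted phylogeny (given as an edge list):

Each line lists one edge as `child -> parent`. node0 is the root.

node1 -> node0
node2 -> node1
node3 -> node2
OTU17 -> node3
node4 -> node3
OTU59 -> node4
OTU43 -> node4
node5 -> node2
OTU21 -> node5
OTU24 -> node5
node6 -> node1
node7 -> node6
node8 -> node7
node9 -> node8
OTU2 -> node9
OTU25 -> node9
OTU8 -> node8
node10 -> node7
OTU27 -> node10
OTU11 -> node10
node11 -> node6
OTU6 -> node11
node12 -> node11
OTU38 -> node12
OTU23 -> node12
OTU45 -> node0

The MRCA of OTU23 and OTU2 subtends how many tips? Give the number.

8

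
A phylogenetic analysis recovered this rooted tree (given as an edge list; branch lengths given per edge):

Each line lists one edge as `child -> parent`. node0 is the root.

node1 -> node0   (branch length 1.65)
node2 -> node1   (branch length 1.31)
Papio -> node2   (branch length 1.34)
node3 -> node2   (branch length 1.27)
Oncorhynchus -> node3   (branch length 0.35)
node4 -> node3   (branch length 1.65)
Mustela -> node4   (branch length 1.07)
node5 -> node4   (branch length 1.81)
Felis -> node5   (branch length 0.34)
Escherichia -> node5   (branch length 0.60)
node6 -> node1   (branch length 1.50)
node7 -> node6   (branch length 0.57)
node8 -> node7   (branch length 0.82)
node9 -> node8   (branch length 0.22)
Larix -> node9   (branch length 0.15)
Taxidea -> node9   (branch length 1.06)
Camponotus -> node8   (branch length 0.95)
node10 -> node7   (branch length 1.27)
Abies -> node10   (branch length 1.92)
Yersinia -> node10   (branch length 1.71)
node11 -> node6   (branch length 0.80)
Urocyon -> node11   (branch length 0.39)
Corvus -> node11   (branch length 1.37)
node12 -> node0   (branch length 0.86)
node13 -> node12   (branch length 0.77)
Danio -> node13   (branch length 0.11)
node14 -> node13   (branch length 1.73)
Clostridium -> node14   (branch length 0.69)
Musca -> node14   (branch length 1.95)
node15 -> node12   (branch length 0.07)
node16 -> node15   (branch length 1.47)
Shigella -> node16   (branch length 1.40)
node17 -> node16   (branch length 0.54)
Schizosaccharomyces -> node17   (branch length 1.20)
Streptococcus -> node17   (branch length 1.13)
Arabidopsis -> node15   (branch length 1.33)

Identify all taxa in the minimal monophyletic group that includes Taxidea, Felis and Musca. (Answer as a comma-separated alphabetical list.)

Tracing Taxidea: it sits inside (Larix,Taxidea).
Tracing Felis: it sits inside (Felis,Escherichia).
Tracing Musca: it sits inside (Clostridium,Musca).
The smallest clade enclosing all 3 is the whole tree (their MRCA is the root), so the answer is all 19 tips in alphabetical order.

Abies, Arabidopsis, Camponotus, Clostridium, Corvus, Danio, Escherichia, Felis, Larix, Musca, Mustela, Oncorhynchus, Papio, Schizosaccharomyces, Shigella, Streptococcus, Taxidea, Urocyon, Yersinia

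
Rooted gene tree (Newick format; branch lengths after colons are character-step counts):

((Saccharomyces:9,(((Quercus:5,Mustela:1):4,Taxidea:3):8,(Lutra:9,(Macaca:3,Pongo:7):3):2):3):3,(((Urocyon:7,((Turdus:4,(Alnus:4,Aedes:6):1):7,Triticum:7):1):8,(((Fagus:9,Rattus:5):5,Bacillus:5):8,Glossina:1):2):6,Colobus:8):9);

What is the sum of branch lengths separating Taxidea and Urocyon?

The path runs Taxidea → … → MRCA → … → Urocyon; the MRCA is the root of the tree.
Branch lengths along that path: 3 + 8 + 3 + 3 + 9 + 6 + 8 + 7 = 47.

47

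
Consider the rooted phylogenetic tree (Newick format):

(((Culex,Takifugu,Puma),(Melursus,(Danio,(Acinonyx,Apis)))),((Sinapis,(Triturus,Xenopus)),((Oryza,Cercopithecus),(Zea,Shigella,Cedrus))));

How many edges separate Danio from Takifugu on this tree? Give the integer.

5

The MRCA of Danio and Takifugu is the node subtending ((Culex,Takifugu,Puma),(Melursus,(Danio,(Acinonyx,Apis)))).
From Danio up to that node: 3 branches. From Takifugu up to the same node: 2 branches. Total: 3 + 2 = 5.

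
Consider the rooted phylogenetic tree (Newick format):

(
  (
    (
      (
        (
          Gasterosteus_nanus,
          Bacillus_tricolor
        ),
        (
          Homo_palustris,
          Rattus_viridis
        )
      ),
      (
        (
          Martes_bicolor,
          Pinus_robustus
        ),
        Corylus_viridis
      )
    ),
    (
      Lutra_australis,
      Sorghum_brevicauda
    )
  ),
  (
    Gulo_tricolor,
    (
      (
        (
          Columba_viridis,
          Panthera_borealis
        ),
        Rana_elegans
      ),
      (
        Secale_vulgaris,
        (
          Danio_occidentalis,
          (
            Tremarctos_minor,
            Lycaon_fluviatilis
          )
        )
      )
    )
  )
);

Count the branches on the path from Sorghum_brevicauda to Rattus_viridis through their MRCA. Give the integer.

6

The MRCA of Sorghum_brevicauda and Rattus_viridis is the node subtending ((((Gasterosteus_nanus,Bacillus_tricolor),(Homo_palustris,Rattus_viridis)),((Martes_bicolor,Pinus_robustus),Corylus_viridis)),(Lutra_australis,Sorghum_brevicauda)).
From Sorghum_brevicauda up to that node: 2 branches. From Rattus_viridis up to the same node: 4 branches. Total: 2 + 4 = 6.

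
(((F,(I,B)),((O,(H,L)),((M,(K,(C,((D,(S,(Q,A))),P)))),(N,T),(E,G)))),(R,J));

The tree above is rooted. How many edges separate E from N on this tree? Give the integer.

4

The MRCA of E and N is the node subtending ((M,(K,(C,((D,(S,(Q,A))),P)))),(N,T),(E,G)).
From E up to that node: 2 branches. From N up to the same node: 2 branches. Total: 2 + 2 = 4.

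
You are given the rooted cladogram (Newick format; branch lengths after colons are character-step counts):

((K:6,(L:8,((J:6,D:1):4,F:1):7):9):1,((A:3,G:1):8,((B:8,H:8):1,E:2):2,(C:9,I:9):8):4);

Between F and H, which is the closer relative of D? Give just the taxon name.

F

The MRCA of D and F subtends ((J,D),F) (3 taxa).
The MRCA of D and H is the root, subtending the entire tree (12 taxa).
The first is nested inside the second, so D shares a more recent common ancestor with F.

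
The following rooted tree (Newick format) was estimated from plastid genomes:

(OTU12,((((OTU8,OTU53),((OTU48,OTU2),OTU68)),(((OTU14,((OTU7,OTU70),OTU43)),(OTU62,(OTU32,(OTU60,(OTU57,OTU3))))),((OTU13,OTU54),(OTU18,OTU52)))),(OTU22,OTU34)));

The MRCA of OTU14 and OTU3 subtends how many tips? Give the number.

9

The MRCA of OTU14 and OTU3 is the node subtending ((OTU14,((OTU7,OTU70),OTU43)),(OTU62,(OTU32,(OTU60,(OTU57,OTU3))))).
That clade contains 9 terminal taxa: OTU14, OTU3, OTU32, OTU43, OTU57, OTU60, OTU62, OTU7, OTU70.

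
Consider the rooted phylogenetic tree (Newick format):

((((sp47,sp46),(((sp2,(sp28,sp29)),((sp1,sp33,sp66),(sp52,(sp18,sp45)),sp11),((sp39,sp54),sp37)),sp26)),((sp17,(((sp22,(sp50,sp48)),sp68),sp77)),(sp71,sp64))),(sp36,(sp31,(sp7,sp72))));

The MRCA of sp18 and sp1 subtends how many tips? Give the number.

The MRCA of sp18 and sp1 is the node subtending ((sp1,sp33,sp66),(sp52,(sp18,sp45)),sp11).
That clade contains 7 terminal taxa: sp1, sp11, sp18, sp33, sp45, sp52, sp66.

7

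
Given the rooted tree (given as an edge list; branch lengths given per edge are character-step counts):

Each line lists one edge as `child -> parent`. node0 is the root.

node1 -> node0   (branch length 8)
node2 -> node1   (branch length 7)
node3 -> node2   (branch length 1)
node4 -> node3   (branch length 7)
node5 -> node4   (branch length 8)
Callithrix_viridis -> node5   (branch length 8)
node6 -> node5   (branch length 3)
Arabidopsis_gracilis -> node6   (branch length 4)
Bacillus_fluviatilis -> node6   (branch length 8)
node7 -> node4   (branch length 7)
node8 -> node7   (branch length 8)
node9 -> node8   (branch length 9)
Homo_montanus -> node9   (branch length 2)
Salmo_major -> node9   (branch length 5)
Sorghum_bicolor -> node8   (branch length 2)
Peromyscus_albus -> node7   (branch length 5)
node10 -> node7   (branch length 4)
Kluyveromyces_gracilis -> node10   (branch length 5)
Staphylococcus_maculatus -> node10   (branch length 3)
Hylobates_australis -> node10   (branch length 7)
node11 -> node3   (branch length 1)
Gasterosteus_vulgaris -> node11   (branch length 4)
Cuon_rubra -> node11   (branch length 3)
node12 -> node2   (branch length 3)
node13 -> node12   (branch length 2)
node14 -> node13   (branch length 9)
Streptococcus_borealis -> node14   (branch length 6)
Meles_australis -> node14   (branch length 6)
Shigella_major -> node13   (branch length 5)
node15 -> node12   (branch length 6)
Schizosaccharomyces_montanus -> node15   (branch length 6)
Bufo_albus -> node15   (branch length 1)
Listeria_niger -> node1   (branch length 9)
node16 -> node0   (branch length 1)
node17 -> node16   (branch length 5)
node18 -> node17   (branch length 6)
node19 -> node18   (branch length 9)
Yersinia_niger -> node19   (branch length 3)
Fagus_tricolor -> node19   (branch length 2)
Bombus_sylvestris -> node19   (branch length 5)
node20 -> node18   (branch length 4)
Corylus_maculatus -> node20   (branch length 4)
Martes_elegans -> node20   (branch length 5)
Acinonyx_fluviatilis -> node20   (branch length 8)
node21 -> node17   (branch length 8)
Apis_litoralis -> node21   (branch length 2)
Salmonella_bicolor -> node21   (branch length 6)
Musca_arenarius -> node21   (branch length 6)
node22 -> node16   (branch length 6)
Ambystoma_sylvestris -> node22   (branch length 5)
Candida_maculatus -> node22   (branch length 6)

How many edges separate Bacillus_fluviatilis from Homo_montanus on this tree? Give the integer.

The MRCA of Bacillus_fluviatilis and Homo_montanus is the node subtending ((Callithrix_viridis,(Arabidopsis_gracilis,Bacillus_fluviatilis)),(((Homo_montanus,Salmo_major),Sorghum_bicolor),Peromyscus_albus,(Kluyveromyces_gracilis,Staphylococcus_maculatus,Hylobates_australis))).
From Bacillus_fluviatilis up to that node: 3 branches. From Homo_montanus up to the same node: 4 branches. Total: 3 + 4 = 7.

7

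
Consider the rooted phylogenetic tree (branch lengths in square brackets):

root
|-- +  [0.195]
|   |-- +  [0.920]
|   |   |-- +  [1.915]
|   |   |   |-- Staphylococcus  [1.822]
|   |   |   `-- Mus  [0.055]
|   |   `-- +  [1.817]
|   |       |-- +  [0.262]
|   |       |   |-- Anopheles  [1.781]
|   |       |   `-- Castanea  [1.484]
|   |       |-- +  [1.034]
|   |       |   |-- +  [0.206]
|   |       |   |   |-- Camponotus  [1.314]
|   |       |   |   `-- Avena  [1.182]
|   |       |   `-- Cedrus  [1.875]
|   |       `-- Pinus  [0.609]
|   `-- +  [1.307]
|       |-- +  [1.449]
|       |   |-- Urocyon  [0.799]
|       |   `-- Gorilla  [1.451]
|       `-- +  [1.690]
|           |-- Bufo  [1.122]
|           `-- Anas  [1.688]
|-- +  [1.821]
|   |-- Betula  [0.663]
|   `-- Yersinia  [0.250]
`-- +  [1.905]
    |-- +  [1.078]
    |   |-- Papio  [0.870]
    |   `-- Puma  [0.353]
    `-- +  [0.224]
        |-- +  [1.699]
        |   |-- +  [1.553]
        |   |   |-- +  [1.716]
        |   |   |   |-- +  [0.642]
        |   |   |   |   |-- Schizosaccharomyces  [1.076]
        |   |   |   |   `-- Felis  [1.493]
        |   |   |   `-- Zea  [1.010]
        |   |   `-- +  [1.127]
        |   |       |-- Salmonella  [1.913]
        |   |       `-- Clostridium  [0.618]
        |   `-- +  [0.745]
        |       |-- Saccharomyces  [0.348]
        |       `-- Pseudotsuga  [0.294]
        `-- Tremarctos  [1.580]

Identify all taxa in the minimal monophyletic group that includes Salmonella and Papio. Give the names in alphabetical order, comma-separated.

Tracing Salmonella: it sits inside (Salmonella,Clostridium).
Tracing Papio: it sits inside (Papio,Puma).
The smallest clade enclosing both is ((Papio,Puma),(((((Schizosaccharomyces,Felis),Zea),(Salmonella,Clostridium)),(Saccharomyces,Pseudotsuga)),Tremarctos)); the answer is its 10 terminal taxa in alphabetical order.

Clostridium, Felis, Papio, Pseudotsuga, Puma, Saccharomyces, Salmonella, Schizosaccharomyces, Tremarctos, Zea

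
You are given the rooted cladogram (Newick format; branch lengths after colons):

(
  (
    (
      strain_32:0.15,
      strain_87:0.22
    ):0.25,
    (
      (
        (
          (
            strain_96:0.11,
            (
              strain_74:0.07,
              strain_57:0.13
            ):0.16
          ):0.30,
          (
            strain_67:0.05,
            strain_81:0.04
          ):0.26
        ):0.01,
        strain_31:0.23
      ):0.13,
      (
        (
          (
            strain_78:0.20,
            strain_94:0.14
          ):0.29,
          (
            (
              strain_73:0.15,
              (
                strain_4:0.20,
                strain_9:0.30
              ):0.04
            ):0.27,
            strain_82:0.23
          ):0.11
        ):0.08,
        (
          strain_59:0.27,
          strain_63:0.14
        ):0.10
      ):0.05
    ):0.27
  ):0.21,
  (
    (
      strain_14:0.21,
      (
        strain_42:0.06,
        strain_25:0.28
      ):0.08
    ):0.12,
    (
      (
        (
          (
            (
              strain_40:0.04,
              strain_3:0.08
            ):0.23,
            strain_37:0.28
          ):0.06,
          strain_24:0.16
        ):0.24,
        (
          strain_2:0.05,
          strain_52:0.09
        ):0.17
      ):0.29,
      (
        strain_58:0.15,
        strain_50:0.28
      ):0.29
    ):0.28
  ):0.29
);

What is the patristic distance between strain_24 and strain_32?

The path runs strain_24 → … → MRCA → … → strain_32; the MRCA is the root of the tree.
Branch lengths along that path: 0.16 + 0.24 + 0.29 + 0.28 + 0.29 + 0.21 + 0.25 + 0.15 = 1.87.

1.87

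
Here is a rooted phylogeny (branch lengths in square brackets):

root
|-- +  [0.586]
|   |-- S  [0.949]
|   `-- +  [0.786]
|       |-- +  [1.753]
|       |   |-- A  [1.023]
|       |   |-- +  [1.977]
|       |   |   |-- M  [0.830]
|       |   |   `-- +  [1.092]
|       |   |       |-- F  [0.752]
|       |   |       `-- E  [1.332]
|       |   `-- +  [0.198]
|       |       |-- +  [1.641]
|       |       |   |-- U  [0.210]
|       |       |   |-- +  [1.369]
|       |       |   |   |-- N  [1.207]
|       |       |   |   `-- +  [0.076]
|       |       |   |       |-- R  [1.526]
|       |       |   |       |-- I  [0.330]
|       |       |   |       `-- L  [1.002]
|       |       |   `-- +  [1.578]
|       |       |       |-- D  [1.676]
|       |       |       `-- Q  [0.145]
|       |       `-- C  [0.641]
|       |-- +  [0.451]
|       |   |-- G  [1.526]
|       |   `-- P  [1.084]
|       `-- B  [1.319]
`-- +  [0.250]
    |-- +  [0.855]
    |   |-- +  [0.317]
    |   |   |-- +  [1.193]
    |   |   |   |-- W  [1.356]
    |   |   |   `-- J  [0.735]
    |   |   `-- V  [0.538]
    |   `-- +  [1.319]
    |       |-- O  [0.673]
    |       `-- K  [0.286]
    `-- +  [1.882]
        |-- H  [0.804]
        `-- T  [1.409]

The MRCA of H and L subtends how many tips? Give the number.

23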